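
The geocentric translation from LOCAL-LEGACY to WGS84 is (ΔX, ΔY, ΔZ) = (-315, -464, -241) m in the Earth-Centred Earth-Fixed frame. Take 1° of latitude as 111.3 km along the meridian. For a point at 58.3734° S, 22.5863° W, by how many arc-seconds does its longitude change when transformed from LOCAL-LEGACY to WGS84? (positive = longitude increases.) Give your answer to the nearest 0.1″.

Δλ = -33.9″

sin φ = -0.851484, cos φ = 0.524381, sin λ = -0.384075, cos λ = 0.923302.
East component: ΔE = −sin λ·ΔX + cos λ·ΔY = −(-0.384075)(-315) + (0.923302)(-464) = -549.40 m.
1° of latitude spans 111300 m; at latitude φ, 1° of longitude spans that × cos φ = 58363.6 m, so Δλ = -549.40 / 58363.6 × 3600 = -33.888″.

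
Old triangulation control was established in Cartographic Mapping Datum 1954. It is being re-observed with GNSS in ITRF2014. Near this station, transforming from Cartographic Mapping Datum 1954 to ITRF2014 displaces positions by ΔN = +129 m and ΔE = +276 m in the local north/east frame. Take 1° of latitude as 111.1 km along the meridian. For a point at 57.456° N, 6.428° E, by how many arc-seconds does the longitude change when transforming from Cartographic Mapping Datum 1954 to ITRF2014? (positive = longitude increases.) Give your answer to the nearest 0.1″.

Δλ = 16.6″

At latitude 57.456°, cos φ = 0.537947.
1° of longitude at this latitude = 111.1 × cos φ = 59.77 km, so Δλ = 276.0 / 59765.9 = 0.0046180° = 16.625″.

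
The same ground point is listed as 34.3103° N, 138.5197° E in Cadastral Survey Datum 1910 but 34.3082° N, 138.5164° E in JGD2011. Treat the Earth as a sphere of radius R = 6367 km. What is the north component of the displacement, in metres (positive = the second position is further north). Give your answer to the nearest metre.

Δφ = 34.3082° − 34.3103° = -0.0021°; Δλ = 138.5164° − 138.5197° = -0.0033°.
1° along a meridian = πR/180 = 111125 m.
ΔN = Δφ × 111125 = -233.4 m; ΔE = Δλ × 111125 × cos(34.3103°) = -0.0033 × 111125 × 0.825997 = -302.9 m.

ΔN = -233 m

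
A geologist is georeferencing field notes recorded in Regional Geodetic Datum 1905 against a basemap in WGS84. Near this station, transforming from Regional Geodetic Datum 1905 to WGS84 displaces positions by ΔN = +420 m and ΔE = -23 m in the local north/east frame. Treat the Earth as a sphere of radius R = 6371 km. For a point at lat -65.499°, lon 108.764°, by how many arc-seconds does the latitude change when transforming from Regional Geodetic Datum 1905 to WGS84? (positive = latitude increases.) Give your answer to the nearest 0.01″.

Δφ = 13.60″

On a sphere of radius R, 1 rad of latitude = R, so Δφ = ΔN / R = 420.0 / 6371000 = 6.5924e-05 rad = 13.598″.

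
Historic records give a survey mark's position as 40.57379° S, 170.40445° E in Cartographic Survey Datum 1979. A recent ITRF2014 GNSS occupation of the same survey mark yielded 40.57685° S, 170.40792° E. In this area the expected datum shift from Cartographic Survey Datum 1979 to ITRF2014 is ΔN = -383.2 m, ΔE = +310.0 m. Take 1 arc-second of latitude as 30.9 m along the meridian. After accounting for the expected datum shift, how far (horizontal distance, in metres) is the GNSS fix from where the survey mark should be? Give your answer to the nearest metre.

Observed coordinate differences: Δφ = -0.00306°, Δλ = +0.00347°.
Converting to metres (1° lat = 111240 m, cos φ = 0.759569): observed ΔN = -340.4 m, observed ΔE = 293.2 m.
Subtracting the expected shift leaves a residual of -340.4 − (-383.2) = 42.8 m north and 293.2 − (310.0) = -16.8 m east.
Residual distance = √(42.8² + (-16.8)²) = 46.0 m.

46 m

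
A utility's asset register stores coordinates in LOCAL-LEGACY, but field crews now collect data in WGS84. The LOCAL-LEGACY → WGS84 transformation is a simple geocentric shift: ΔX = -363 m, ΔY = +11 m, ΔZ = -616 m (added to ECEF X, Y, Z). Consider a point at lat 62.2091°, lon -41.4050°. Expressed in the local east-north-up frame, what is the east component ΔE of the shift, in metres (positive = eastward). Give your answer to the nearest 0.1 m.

ΔE = -231.8 m

At φ = 62.2091°, λ = -41.4050°: sin φ = 0.884655, cos φ = 0.466246, sin λ = -0.661377, cos λ = 0.750053.
ΔE = −sin λ·ΔX + cos λ·ΔY = −(-0.661377)·(-363) + (0.750053)·(11) = -231.83 m.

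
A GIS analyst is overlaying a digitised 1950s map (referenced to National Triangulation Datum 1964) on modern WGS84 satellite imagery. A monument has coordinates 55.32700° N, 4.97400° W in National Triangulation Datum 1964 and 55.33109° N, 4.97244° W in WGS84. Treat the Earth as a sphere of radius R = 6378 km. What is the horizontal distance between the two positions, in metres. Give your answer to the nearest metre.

Δφ = 55.33109° − 55.32700° = +0.00409°; Δλ = -4.97244° − -4.97400° = +0.00156°.
1° along a meridian = πR/180 = 111317 m.
ΔN = Δφ × 111317 = 455.3 m; ΔE = Δλ × 111317 × cos(55.32700°) = +0.00156 × 111317 × 0.568892 = 98.8 m.
Distance = √(ΔE² + ΔN²) = √(98.8² + 455.3²) = 465.9 m.

466 m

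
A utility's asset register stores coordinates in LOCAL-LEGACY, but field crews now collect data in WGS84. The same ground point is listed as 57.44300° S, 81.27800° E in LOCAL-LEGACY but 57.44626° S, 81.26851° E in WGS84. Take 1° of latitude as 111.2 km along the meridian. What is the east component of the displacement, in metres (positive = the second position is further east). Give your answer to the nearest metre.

Δφ = -57.44626° − -57.44300° = -0.00326°; Δλ = 81.26851° − 81.27800° = -0.00949°.
ΔN = Δφ × 111200 = -362.5 m; ΔE = Δλ × 111200 × cos(-57.44300°) = -0.00949 × 111200 × 0.538138 = -567.9 m.

ΔE = -568 m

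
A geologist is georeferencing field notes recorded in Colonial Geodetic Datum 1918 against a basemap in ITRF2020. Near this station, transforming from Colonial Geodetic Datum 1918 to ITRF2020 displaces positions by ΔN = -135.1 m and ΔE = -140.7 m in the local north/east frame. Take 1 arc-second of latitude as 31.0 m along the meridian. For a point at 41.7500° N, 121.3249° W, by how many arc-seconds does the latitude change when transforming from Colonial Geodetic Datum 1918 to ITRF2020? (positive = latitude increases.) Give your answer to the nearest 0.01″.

1″ of latitude = 31.00 m, so Δφ = -135.1 / 31.00 = -4.358″.

Δφ = -4.36″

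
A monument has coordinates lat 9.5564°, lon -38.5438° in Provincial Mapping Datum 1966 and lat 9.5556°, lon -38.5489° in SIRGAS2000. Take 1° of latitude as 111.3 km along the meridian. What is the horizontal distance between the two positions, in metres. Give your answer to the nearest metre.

Δφ = 9.5556° − 9.5564° = -0.0008°; Δλ = -38.5489° − -38.5438° = -0.0051°.
ΔN = Δφ × 111300 = -89.0 m; ΔE = Δλ × 111300 × cos(9.5564°) = -0.0051 × 111300 × 0.986123 = -559.8 m.
Distance = √(ΔE² + ΔN²) = √((-559.8)² + (-89.0)²) = 566.8 m.

567 m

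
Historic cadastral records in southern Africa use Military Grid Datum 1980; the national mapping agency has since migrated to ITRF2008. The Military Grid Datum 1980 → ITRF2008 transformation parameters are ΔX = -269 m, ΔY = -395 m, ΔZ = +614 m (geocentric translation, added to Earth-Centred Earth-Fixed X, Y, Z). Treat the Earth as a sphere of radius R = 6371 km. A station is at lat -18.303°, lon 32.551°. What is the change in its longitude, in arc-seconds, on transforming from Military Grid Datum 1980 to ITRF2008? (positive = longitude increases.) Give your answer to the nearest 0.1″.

Δλ = -6.4″

sin φ = -0.314042, cos φ = 0.949409, sin λ = 0.538050, cos λ = 0.842913.
East component: ΔE = −sin λ·ΔX + cos λ·ΔY = −(0.538050)(-269) + (0.842913)(-395) = -188.22 m.
1° of latitude spans πR/180 = 111195 m; at latitude φ, 1° of longitude spans that × cos φ = 105569.5 m, so Δλ = -188.22 / 105569.5 × 3600 = -6.418″.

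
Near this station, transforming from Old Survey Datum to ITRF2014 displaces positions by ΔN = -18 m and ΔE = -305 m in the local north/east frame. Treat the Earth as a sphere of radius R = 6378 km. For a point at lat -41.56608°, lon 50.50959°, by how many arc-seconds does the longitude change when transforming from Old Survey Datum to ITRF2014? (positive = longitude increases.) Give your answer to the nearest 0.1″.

Δλ = -13.2″

At latitude -41.56608°, cos φ = 0.748191.
One radian of longitude at latitude φ spans R cos φ, so Δλ = ΔE / (R cos φ) = -305.0 / (6378000 × 0.748191) = -6.3915e-05 rad = -13.183″.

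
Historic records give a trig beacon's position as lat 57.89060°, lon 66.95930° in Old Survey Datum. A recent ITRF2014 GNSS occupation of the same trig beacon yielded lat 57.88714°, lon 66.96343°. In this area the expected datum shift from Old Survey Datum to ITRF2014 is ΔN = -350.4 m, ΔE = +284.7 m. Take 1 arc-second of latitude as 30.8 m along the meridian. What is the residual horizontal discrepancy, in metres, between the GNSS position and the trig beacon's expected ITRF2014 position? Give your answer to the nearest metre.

53 m

Observed coordinate differences: Δφ = -0.00346°, Δλ = +0.00413°.
Converting to metres (1° lat = 110880 m, cos φ = 0.531538): observed ΔN = -383.6 m, observed ΔE = 243.4 m.
Subtracting the expected shift leaves a residual of -383.6 − (-350.4) = -33.2 m north and 243.4 − (284.7) = -41.3 m east.
Residual distance = √((-33.2)² + (-41.3)²) = 53.0 m.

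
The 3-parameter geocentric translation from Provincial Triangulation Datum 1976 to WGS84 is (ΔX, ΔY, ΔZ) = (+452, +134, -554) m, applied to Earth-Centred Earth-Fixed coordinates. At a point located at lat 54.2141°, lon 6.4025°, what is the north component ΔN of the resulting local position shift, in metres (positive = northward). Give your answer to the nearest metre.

ΔN = -700 m

At φ = 54.2141°, λ = 6.4025°: sin φ = 0.811208, cos φ = 0.584758, sin λ = 0.111512, cos λ = 0.993763.
ΔN = −sin φ cos λ·ΔX − sin φ sin λ·ΔY + cos φ·ΔZ = −(0.811208)(0.993763)(452) − (0.811208)(0.111512)(134) + (0.584758)(-554) = -700.46 m.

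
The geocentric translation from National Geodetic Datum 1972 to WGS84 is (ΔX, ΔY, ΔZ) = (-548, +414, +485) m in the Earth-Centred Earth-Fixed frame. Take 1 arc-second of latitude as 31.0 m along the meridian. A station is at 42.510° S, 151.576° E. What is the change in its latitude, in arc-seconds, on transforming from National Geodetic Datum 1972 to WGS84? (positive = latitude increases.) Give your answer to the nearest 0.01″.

sin φ = -0.675719, cos φ = 0.737159, sin λ = 0.475993, cos λ = -0.879449.
North component: ΔN = −sin φ cos λ·ΔX − sin φ sin λ·ΔY + cos φ·ΔZ = −(-0.675719)(-0.879449)(-548) − (-0.675719)(0.475993)(414) + (0.737159)(485) = 816.33 m.
1° of latitude spans 3600 × 31.00 = 111600 m, so Δφ = 816.33 / 111600 × 3600 = 26.333″.

Δφ = 26.33″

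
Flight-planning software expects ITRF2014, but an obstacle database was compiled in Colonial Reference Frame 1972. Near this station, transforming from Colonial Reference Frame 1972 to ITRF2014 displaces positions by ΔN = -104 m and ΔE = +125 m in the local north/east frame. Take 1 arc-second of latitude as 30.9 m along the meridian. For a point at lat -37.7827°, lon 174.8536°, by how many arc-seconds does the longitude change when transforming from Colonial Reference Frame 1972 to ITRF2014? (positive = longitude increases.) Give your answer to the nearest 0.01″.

At latitude -37.7827°, cos φ = 0.790340.
1″ of longitude at this latitude = 30.90 × cos φ = 24.4215 m, so Δλ = 125.0 / 24.4215 = 5.118″.

Δλ = 5.12″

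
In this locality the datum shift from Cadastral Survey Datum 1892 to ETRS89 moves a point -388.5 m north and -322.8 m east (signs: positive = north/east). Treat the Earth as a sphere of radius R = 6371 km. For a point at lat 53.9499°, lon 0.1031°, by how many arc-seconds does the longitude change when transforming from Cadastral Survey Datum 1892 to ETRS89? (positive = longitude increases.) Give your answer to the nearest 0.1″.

Δλ = -17.8″

At latitude 53.9499°, cos φ = 0.588492.
One radian of longitude at latitude φ spans R cos φ, so Δλ = ΔE / (R cos φ) = -322.8 / (6371000 × 0.588492) = -8.6096e-05 rad = -17.759″.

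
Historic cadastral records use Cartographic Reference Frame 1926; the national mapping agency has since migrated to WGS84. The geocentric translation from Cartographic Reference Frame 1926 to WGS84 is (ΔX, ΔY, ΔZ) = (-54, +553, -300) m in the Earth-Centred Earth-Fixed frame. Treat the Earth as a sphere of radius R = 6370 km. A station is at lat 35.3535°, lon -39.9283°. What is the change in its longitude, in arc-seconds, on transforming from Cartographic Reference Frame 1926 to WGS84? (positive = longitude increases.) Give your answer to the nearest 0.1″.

Δλ = 15.5″

sin φ = 0.578619, cos φ = 0.815598, sin λ = -0.641828, cos λ = 0.766848.
East component: ΔE = −sin λ·ΔX + cos λ·ΔY = −(-0.641828)(-54) + (0.766848)(553) = 389.41 m.
1° of latitude spans πR/180 = 111177 m; at latitude φ, 1° of longitude spans that × cos φ = 90676.1 m, so Δλ = 389.41 / 90676.1 × 3600 = 15.460″.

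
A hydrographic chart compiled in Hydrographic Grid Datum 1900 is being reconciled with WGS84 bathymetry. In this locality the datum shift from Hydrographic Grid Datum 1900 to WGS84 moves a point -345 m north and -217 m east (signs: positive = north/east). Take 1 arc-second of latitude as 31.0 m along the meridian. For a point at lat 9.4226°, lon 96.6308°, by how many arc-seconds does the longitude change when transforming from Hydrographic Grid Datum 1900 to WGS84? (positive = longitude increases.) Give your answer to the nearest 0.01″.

At latitude 9.4226°, cos φ = 0.986508.
1″ of longitude at this latitude = 31.00 × cos φ = 30.5817 m, so Δλ = -217.0 / 30.5817 = -7.096″.

Δλ = -7.10″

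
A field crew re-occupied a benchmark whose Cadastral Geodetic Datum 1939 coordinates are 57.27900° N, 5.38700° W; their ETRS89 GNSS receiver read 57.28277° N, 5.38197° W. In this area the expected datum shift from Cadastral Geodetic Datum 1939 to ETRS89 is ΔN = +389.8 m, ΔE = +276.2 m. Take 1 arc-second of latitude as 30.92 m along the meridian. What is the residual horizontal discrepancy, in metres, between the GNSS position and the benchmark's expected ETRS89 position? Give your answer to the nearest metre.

40 m

Observed coordinate differences: Δφ = +0.00377°, Δλ = +0.00503°.
Converting to metres (1° lat = 111312 m, cos φ = 0.540549): observed ΔN = 419.6 m, observed ΔE = 302.7 m.
Subtracting the expected shift leaves a residual of 419.6 − (389.8) = 29.8 m north and 302.7 − (276.2) = 26.5 m east.
Residual distance = √(29.8² + 26.5²) = 39.9 m.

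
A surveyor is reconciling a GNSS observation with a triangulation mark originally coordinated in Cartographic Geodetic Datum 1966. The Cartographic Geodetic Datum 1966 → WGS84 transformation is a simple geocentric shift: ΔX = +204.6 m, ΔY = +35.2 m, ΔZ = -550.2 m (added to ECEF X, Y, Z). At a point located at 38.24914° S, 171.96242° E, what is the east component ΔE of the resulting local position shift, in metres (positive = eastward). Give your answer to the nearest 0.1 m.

ΔE = -63.5 m

At φ = -38.24914°, λ = 171.96242°: sin φ = -0.619082, cos φ = 0.785326, sin λ = 0.139823, cos λ = -0.990177.
ΔE = −sin λ·ΔX + cos λ·ΔY = −(0.139823)·(204.6) + (-0.990177)·(35.2) = -63.46 m.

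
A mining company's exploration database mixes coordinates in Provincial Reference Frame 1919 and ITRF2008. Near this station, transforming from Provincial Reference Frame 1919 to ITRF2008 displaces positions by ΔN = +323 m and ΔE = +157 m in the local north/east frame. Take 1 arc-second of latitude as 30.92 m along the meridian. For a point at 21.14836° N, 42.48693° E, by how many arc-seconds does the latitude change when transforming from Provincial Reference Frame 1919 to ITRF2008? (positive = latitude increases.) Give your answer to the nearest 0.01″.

1″ of latitude = 30.92 m, so Δφ = 323.0 / 30.92 = 10.446″.

Δφ = 10.45″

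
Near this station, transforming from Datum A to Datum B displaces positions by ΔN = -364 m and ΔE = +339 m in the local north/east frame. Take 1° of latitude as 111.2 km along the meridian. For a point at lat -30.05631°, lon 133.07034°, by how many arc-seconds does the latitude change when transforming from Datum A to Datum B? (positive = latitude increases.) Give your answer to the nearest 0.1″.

1° of latitude = 111.2 km, so Δφ = -364.0 / 111200 = -0.0032734° = -11.784″.

Δφ = -11.8″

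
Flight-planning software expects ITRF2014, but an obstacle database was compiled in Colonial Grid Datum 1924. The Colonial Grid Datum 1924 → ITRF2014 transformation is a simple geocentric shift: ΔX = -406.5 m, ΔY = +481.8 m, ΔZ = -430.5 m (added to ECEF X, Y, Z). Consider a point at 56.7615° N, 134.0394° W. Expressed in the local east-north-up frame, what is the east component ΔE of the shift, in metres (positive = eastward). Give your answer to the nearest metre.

At φ = 56.7615°, λ = -134.0394°: sin φ = 0.836396, cos φ = 0.548125, sin λ = -0.718862, cos λ = -0.695153.
ΔE = −sin λ·ΔX + cos λ·ΔY = −(-0.718862)·(-406.5) + (-0.695153)·(481.8) = -627.14 m.

ΔE = -627 m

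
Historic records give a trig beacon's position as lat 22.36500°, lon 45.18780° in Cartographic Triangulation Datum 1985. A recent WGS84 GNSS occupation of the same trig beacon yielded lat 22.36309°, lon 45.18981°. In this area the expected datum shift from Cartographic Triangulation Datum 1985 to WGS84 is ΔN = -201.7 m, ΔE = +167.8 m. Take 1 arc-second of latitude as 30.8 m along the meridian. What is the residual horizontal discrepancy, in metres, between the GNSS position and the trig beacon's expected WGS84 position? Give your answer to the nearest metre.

40 m

Observed coordinate differences: Δφ = -0.00191°, Δλ = +0.00201°.
Converting to metres (1° lat = 110880 m, cos φ = 0.924779): observed ΔN = -211.8 m, observed ΔE = 206.1 m.
Subtracting the expected shift leaves a residual of -211.8 − (-201.7) = -10.1 m north and 206.1 − (167.8) = 38.3 m east.
Residual distance = √((-10.1)² + 38.3²) = 39.6 m.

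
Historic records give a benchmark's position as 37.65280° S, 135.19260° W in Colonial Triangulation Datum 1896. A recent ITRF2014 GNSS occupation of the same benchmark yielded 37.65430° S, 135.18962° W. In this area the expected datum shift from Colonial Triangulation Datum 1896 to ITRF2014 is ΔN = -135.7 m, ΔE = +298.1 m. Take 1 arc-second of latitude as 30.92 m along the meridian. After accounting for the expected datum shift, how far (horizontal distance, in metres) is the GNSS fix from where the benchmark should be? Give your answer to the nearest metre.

47 m

Observed coordinate differences: Δφ = -0.00150°, Δλ = +0.00298°.
Converting to metres (1° lat = 111312 m, cos φ = 0.791727): observed ΔN = -167.0 m, observed ΔE = 262.6 m.
Subtracting the expected shift leaves a residual of -167.0 − (-135.7) = -31.3 m north and 262.6 − (298.1) = -35.5 m east.
Residual distance = √((-31.3)² + (-35.5)²) = 47.3 m.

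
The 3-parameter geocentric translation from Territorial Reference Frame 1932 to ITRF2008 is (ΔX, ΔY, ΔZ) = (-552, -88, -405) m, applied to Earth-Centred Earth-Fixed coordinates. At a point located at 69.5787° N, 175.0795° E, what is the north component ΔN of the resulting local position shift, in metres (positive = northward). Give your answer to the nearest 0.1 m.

ΔN = -649.6 m

The local north axis is (−sin φ cos λ, −sin φ sin λ, cos φ), giving ΔN = -515.402 + 7.074 − 141.313 = -649.64 m.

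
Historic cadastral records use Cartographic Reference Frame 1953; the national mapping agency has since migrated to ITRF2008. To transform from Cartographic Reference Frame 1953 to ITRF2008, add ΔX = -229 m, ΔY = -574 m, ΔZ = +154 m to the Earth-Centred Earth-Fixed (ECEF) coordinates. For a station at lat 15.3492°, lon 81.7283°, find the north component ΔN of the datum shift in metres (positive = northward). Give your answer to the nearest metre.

The local north axis is (−sin φ cos λ, −sin φ sin λ, cos φ), giving ΔN = 8.721 + 150.358 + 148.507 = 307.59 m.

ΔN = 308 m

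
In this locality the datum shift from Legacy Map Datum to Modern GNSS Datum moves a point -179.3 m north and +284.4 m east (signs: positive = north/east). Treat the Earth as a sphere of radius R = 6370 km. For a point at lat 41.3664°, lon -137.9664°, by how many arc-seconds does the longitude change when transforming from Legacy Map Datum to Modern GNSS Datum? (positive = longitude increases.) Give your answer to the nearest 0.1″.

Δλ = 12.3″

At latitude 41.3664°, cos φ = 0.750499.
One radian of longitude at latitude φ spans R cos φ, so Δλ = ΔE / (R cos φ) = 284.4 / (6370000 × 0.750499) = 5.9489e-05 rad = 12.271″.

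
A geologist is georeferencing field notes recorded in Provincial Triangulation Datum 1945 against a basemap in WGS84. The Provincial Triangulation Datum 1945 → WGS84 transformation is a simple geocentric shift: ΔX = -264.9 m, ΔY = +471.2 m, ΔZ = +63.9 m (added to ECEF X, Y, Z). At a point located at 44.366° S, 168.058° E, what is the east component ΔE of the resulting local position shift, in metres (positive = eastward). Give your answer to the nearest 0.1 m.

ΔE = -406.2 m

At φ = -44.366°, λ = 168.058°: sin φ = -0.699239, cos φ = 0.714888, sin λ = 0.206921, cos λ = -0.978358.
ΔE = −sin λ·ΔX + cos λ·ΔY = −(0.206921)·(-264.9) + (-0.978358)·(471.2) = -406.19 m.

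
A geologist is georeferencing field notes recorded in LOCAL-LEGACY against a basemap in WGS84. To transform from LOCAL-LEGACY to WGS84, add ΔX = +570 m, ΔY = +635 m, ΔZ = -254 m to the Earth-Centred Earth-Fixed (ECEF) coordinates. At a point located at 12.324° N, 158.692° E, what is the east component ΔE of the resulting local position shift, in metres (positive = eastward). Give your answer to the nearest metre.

ΔE = -799 m

The local east axis at (φ, λ) is (−sin λ, cos λ, 0), so ΔE = −sin(158.692°)·570 + cos(158.692°)·635 = -798.72 m.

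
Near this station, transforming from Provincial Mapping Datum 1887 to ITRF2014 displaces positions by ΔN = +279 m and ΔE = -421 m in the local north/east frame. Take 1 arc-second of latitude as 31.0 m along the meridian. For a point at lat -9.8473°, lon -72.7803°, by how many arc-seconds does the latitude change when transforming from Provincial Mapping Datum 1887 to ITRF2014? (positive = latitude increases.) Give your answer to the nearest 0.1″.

Δφ = 9.0″

1″ of latitude = 31.00 m, so Δφ = 279.0 / 31.00 = 9.000″.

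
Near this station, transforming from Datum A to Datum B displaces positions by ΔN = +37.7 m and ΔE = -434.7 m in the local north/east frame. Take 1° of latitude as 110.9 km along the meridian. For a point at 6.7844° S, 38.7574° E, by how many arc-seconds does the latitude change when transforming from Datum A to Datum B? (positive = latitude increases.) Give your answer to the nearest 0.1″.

Δφ = 1.2″

1° of latitude = 110.9 km, so Δφ = 37.7 / 110900 = 0.0003399° = 1.224″.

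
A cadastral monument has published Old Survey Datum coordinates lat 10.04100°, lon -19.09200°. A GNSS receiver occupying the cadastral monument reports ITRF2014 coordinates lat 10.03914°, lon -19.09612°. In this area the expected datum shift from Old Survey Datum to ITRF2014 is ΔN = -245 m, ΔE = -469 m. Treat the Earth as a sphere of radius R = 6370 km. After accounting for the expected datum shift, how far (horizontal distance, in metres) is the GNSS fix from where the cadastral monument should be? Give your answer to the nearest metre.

42 m

Observed coordinate differences: Δφ = -0.00186°, Δλ = -0.00412°.
Converting to metres (1° lat = 111177 m, cos φ = 0.984683): observed ΔN = -206.8 m, observed ΔE = -451.0 m.
Subtracting the expected shift leaves a residual of -206.8 − (-245) = 38.2 m north and -451.0 − (-469) = 18.0 m east.
Residual distance = √(38.2² + 18.0²) = 42.2 m.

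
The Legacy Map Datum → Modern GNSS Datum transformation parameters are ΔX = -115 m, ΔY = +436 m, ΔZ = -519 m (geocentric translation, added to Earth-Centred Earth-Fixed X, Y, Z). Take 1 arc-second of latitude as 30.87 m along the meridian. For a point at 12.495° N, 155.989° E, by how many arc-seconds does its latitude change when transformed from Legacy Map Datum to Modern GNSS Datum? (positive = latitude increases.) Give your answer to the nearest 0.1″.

sin φ = 0.216354, cos φ = 0.976315, sin λ = 0.406912, cos λ = -0.913467.
North component: ΔN = −sin φ cos λ·ΔX − sin φ sin λ·ΔY + cos φ·ΔZ = −(0.216354)(-0.913467)(-115) − (0.216354)(0.406912)(436) + (0.976315)(-519) = -567.82 m.
1° of latitude spans 3600 × 30.87 = 111132 m, so Δφ = -567.82 / 111132 × 3600 = -18.394″.

Δφ = -18.4″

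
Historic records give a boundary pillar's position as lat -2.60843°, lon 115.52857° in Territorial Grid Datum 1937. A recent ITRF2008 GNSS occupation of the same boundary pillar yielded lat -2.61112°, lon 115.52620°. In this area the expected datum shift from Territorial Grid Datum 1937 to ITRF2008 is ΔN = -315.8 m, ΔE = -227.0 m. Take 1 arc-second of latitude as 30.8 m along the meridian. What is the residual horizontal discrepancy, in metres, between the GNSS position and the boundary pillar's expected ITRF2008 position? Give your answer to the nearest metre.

Observed coordinate differences: Δφ = -0.00269°, Δλ = -0.00237°.
Converting to metres (1° lat = 110880 m, cos φ = 0.998964): observed ΔN = -298.3 m, observed ΔE = -262.5 m.
Subtracting the expected shift leaves a residual of -298.3 − (-315.8) = 17.5 m north and -262.5 − (-227.0) = -35.5 m east.
Residual distance = √(17.5² + (-35.5)²) = 39.6 m.

40 m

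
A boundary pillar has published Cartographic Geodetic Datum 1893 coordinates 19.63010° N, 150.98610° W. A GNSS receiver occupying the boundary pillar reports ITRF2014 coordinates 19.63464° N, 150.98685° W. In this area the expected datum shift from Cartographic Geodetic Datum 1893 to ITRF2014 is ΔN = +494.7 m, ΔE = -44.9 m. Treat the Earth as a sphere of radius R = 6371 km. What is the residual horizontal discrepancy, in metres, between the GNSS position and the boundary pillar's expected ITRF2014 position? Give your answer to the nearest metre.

Observed coordinate differences: Δφ = +0.00454°, Δλ = -0.00075°.
Converting to metres (1° lat = 111195 m, cos φ = 0.941881): observed ΔN = 504.8 m, observed ΔE = -78.5 m.
Subtracting the expected shift leaves a residual of 504.8 − (494.7) = 10.1 m north and -78.5 − (-44.9) = -33.6 m east.
Residual distance = √(10.1² + (-33.6)²) = 35.1 m.

35 m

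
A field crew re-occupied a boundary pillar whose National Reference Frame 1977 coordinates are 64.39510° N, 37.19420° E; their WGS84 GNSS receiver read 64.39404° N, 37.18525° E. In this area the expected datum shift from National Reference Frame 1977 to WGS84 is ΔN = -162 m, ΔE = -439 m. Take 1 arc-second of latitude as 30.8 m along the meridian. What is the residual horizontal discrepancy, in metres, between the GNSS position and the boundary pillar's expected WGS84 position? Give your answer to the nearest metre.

46 m

Observed coordinate differences: Δφ = -0.00106°, Δλ = -0.00895°.
Converting to metres (1° lat = 110880 m, cos φ = 0.432163): observed ΔN = -117.5 m, observed ΔE = -428.9 m.
Subtracting the expected shift leaves a residual of -117.5 − (-162) = 44.5 m north and -428.9 − (-439) = 10.1 m east.
Residual distance = √(44.5² + 10.1²) = 45.6 m.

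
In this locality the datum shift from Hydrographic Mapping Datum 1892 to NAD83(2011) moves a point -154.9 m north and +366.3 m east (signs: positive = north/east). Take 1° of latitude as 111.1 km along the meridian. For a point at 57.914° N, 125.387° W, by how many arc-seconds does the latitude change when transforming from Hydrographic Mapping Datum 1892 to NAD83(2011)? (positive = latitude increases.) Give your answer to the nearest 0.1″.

1° of latitude = 111.1 km, so Δφ = -154.9 / 111100 = -0.0013942° = -5.019″.

Δφ = -5.0″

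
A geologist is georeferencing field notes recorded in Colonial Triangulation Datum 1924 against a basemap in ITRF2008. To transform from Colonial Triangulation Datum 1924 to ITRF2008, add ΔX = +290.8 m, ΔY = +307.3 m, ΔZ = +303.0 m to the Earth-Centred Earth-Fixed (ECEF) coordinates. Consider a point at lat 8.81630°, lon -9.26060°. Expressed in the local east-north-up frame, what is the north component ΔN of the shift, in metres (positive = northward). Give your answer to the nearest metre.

ΔN = 263 m

At φ = 8.81630°, λ = -9.26060°: sin φ = 0.153267, cos φ = 0.988185, sin λ = -0.160925, cos λ = 0.986967.
ΔN = −sin φ cos λ·ΔX − sin φ sin λ·ΔY + cos φ·ΔZ = −(0.153267)(0.986967)(290.8) − (0.153267)(-0.160925)(307.3) + (0.988185)(303.0) = 263.01 m.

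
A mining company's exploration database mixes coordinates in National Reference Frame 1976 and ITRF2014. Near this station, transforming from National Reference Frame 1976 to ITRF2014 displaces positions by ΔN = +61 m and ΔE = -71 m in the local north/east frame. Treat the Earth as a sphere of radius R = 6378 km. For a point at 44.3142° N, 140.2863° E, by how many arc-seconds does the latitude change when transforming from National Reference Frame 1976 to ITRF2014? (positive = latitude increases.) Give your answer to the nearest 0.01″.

Δφ = 1.97″

On a sphere of radius R, 1 rad of latitude = R, so Δφ = ΔN / R = 61.0 / 6378000 = 9.5641e-06 rad = 1.973″.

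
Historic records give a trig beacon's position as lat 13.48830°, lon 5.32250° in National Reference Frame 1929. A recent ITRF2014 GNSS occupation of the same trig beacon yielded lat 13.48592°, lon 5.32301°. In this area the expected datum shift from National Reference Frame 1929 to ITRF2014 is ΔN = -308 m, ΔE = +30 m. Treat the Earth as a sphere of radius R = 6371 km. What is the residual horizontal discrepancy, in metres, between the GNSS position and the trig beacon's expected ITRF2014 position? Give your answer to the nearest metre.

Observed coordinate differences: Δφ = -0.00238°, Δλ = +0.00051°.
Converting to metres (1° lat = 111195 m, cos φ = 0.972418): observed ΔN = -264.6 m, observed ΔE = 55.1 m.
Subtracting the expected shift leaves a residual of -264.6 − (-308) = 43.4 m north and 55.1 − (30) = 25.1 m east.
Residual distance = √(43.4² + 25.1²) = 50.1 m.

50 m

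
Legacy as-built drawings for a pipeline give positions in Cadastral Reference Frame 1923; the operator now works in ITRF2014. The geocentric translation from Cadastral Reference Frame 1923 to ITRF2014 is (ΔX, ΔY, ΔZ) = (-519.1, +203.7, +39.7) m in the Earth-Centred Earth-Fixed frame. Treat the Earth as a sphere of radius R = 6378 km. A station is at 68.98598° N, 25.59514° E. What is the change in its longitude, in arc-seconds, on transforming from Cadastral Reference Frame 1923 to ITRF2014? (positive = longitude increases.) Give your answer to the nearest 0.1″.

sin φ = 0.933493, cos φ = 0.358596, sin λ = 0.432009, cos λ = 0.901869.
East component: ΔE = −sin λ·ΔX + cos λ·ΔY = −(0.432009)(-519.1) + (0.901869)(203.7) = 407.97 m.
1° of latitude spans πR/180 = 111317 m; at latitude φ, 1° of longitude spans that × cos φ = 39917.9 m, so Δλ = 407.97 / 39917.9 × 3600 = 36.793″.

Δλ = 36.8″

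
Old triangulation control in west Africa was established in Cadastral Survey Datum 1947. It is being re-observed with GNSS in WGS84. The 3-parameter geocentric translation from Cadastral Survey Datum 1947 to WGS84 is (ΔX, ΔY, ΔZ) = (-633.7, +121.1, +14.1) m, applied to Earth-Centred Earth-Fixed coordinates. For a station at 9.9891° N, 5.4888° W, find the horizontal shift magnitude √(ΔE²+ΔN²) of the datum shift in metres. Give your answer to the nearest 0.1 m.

The local east axis at (φ, λ) is (−sin λ, cos λ, 0), so ΔE = −sin(-5.4888°)·(-633.7) + cos(-5.4888°)·121.1 = 59.93 m.
The local north axis is (−sin φ cos λ, −sin φ sin λ, cos φ), giving ΔN = 109.418 + 2.009 + 13.886 = 125.31 m.
Horizontal magnitude = √(ΔE² + ΔN²) = √(59.93² + 125.31²) = 138.91 m.

138.9 m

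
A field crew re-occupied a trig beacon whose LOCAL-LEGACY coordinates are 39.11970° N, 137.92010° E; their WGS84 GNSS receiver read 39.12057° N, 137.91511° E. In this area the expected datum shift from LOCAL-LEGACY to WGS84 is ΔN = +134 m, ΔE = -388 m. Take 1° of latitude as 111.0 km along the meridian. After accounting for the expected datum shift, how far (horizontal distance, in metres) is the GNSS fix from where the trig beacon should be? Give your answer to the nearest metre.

Observed coordinate differences: Δφ = +0.00087°, Δλ = -0.00499°.
Converting to metres (1° lat = 111000 m, cos φ = 0.775830): observed ΔN = 96.6 m, observed ΔE = -429.7 m.
Subtracting the expected shift leaves a residual of 96.6 − (134) = -37.4 m north and -429.7 − (-388) = -41.7 m east.
Residual distance = √((-37.4)² + (-41.7)²) = 56.1 m.

56 m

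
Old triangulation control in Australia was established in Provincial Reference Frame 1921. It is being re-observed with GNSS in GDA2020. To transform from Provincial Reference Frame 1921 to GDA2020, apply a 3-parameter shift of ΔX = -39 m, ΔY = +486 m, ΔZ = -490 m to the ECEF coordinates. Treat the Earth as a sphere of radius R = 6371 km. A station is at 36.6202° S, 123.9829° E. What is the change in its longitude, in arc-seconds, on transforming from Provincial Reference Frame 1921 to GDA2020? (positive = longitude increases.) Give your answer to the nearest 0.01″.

sin φ = -0.596508, cos φ = 0.802607, sin λ = 0.829204, cos λ = -0.558945.
East component: ΔE = −sin λ·ΔX + cos λ·ΔY = −(0.829204)(-39) + (-0.558945)(486) = -239.31 m.
1° of latitude spans πR/180 = 111195 m; at latitude φ, 1° of longitude spans that × cos φ = 89245.9 m, so Δλ = -239.31 / 89245.9 × 3600 = -9.653″.

Δλ = -9.65″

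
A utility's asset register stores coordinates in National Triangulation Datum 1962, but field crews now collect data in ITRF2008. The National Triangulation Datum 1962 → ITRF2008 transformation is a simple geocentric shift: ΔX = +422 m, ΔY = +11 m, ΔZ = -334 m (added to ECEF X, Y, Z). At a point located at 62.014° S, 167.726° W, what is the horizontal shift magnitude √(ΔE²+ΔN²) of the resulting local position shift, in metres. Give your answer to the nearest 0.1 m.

The local east axis at (φ, λ) is (−sin λ, cos λ, 0), so ΔE = −sin(-167.726°)·422 + cos(-167.726°)·11 = 78.96 m.
The local north axis is (−sin φ cos λ, −sin φ sin λ, cos φ), giving ΔN = -364.134 − 2.065 − 156.731 = -522.93 m.
Horizontal magnitude = √(ΔE² + ΔN²) = √(78.96² + (-522.93)²) = 528.86 m.

528.9 m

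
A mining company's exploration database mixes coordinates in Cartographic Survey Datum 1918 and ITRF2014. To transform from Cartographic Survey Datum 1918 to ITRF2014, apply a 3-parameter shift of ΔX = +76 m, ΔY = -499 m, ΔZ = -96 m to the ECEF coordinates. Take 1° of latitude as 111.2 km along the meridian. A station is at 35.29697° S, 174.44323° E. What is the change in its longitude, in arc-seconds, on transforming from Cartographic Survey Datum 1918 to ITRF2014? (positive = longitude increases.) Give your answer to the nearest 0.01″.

Δλ = 19.41″

sin φ = -0.577814, cos φ = 0.816168, sin λ = 0.096832, cos λ = -0.995301.
East component: ΔE = −sin λ·ΔX + cos λ·ΔY = −(0.096832)(76) + (-0.995301)(-499) = 489.30 m.
1° of latitude spans 111200 m; at latitude φ, 1° of longitude spans that × cos φ = 90757.9 m, so Δλ = 489.30 / 90757.9 × 3600 = 19.408″.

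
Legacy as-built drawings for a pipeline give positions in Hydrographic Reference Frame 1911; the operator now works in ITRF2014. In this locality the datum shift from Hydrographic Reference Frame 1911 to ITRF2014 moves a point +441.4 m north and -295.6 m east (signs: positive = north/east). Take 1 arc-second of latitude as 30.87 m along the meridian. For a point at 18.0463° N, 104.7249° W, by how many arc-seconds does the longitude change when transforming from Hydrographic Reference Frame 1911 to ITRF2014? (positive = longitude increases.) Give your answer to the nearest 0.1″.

Δλ = -10.1″

At latitude 18.0463°, cos φ = 0.950806.
1″ of longitude at this latitude = 30.87 × cos φ = 29.3514 m, so Δλ = -295.6 / 29.3514 = -10.071″.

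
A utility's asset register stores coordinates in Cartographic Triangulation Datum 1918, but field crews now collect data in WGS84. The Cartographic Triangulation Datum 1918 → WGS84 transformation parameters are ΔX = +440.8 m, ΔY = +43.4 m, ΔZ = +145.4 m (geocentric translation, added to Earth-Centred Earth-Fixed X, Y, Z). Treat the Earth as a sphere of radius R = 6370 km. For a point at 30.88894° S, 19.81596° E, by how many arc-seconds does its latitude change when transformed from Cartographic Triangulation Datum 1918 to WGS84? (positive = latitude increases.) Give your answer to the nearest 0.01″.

Δφ = 11.18″

sin φ = -0.513376, cos φ = 0.858164, sin λ = 0.339000, cos λ = 0.940786.
North component: ΔN = −sin φ cos λ·ΔX − sin φ sin λ·ΔY + cos φ·ΔZ = −(-0.513376)(0.940786)(440.8) − (-0.513376)(0.339000)(43.4) + (0.858164)(145.4) = 345.23 m.
1° of latitude spans πR/180 = 111177 m, so Δφ = 345.23 / 111177 × 3600 = 11.179″.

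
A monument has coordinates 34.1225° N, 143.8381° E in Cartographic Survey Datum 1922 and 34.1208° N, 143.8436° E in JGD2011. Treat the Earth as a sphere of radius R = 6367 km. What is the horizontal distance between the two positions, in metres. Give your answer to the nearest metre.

540 m

Δφ = 34.1208° − 34.1225° = -0.0017°; Δλ = 143.8436° − 143.8381° = +0.0055°.
1° along a meridian = πR/180 = 111125 m.
ΔN = Δφ × 111125 = -188.9 m; ΔE = Δλ × 111125 × cos(34.1225°) = +0.0055 × 111125 × 0.827840 = 506.0 m.
Distance = √(ΔE² + ΔN²) = √(506.0² + (-188.9)²) = 540.1 m.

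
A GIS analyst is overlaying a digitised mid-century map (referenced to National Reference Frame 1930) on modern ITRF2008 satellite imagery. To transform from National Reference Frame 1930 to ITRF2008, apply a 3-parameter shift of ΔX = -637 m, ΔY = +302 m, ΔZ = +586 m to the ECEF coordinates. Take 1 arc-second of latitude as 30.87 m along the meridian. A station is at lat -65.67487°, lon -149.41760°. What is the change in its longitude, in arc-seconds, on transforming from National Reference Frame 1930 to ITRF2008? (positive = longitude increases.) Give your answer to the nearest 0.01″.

Δλ = -45.93″

sin φ = -0.911223, cos φ = 0.411914, sin λ = -0.508777, cos λ = -0.860898.
East component: ΔE = −sin λ·ΔX + cos λ·ΔY = −(-0.508777)(-637) + (-0.860898)(302) = -584.08 m.
1° of latitude spans 3600 × 30.87 = 111132 m; at latitude φ, 1° of longitude spans that × cos φ = 45776.8 m, so Δλ = -584.08 / 45776.8 × 3600 = -45.934″.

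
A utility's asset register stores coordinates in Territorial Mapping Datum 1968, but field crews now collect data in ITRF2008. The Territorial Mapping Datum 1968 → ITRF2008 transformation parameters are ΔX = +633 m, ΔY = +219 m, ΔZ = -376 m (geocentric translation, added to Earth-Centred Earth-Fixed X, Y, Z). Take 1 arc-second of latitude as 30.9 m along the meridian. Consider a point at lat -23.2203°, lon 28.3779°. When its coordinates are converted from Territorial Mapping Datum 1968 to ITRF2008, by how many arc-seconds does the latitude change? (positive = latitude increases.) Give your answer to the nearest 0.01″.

Δφ = -2.75″

sin φ = -0.394268, cos φ = 0.918996, sin λ = 0.475285, cos λ = 0.879832.
North component: ΔN = −sin φ cos λ·ΔX − sin φ sin λ·ΔY + cos φ·ΔZ = −(-0.394268)(0.879832)(633) − (-0.394268)(0.475285)(219) + (0.918996)(-376) = -84.92 m.
1° of latitude spans 3600 × 30.90 = 111240 m, so Δφ = -84.92 / 111240 × 3600 = -2.748″.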